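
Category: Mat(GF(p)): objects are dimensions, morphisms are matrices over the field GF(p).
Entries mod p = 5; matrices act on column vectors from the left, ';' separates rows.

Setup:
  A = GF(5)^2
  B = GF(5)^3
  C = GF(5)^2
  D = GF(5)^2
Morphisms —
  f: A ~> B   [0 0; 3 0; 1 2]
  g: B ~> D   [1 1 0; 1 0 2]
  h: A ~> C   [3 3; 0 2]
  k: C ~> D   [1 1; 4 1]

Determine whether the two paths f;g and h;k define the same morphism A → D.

Answer: COMMUTES

Trace:
1) trace f;g:
  e0=⟨1,0⟩ f~>⟨0,3,1⟩ g~>⟨3,2⟩
  e1=⟨0,1⟩ f~>⟨0,0,2⟩ g~>⟨0,4⟩
  ⟦path⟧₁ = [3 0; 2 4]
2) trace h;k:
  e0=⟨1,0⟩ h~>⟨3,0⟩ k~>⟨3,2⟩
  e1=⟨0,1⟩ h~>⟨3,2⟩ k~>⟨0,4⟩
  ⟦path⟧₂ = [3 0; 2 4]
Equal? equal; square commutes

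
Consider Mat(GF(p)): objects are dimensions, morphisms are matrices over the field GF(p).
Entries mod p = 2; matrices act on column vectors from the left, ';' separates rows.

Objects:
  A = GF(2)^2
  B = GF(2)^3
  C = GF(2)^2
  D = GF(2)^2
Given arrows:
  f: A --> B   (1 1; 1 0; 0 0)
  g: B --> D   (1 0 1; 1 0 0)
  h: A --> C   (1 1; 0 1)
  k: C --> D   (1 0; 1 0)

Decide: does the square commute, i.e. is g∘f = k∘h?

1) trace f;g:
  e0=⟨1,0⟩ f-->⟨1,1,0⟩ g-->⟨1,1⟩
  e1=⟨0,1⟩ f-->⟨1,0,0⟩ g-->⟨1,1⟩
  result₁ = (1 1; 1 1)
2) trace h;k:
  e0=⟨1,0⟩ h-->⟨1,0⟩ k-->⟨1,1⟩
  e1=⟨0,1⟩ h-->⟨1,1⟩ k-->⟨1,1⟩
  result₂ = (1 1; 1 1)
Equal? same morphism ✓

Answer: COMMUTES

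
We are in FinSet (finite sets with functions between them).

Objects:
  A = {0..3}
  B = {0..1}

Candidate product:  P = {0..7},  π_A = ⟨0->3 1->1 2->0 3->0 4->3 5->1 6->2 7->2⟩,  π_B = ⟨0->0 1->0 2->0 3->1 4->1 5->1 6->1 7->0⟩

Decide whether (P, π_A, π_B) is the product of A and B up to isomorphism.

Answer: VALID PRODUCT

Work:
|A|·|B| = 4·2 = 8;  |P| = 8
Check the pairing map k ↦ (π_A(k), π_B(k)):
  0 -> (3,0)
  1 -> (1,0)
  2 -> (0,0)
  3 -> (0,1)
  4 -> (3,1)
  5 -> (1,1)
  6 -> (2,1)
  7 -> (2,0)
distinct pairs in image: 8 / 8 needed
  → bijection onto A×B; projections well-typed.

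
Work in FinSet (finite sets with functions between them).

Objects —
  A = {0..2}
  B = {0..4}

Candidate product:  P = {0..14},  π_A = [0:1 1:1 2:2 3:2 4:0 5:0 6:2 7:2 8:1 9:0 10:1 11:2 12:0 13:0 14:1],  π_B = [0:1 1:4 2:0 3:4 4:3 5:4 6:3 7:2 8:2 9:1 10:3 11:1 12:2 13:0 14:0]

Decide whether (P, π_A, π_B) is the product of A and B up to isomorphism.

|A|·|B| = 3·5 = 15;  |P| = 15
Check the pairing map k ↦ (π_A(k), π_B(k)):
  0 : (1,1)
  1 : (1,4)
  2 : (2,0)
  3 : (2,4)
  4 : (0,3)
  5 : (0,4)
  6 : (2,3)
  7 : (2,2)
  8 : (1,2)
  9 : (0,1)
  10 : (1,3)
  11 : (2,1)
  12 : (0,2)
  13 : (0,0)
  14 : (1,0)
distinct pairs in image: 15 / 15 needed
  → bijection onto A×B; projections well-typed.

Answer: VALID PRODUCT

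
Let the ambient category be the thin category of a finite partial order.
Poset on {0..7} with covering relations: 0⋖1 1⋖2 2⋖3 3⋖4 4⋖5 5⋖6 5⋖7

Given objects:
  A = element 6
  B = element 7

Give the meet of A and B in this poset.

Answer: A∧B = 5

Derivation:
Lower bounds of A=6 and B=7: {0,1,2,3,4,5}
  0 ≤ 5
  1 ≤ 5
  2 ≤ 5
  3 ≤ 5
  4 ≤ 5
  5 ≤ 5
glb = 5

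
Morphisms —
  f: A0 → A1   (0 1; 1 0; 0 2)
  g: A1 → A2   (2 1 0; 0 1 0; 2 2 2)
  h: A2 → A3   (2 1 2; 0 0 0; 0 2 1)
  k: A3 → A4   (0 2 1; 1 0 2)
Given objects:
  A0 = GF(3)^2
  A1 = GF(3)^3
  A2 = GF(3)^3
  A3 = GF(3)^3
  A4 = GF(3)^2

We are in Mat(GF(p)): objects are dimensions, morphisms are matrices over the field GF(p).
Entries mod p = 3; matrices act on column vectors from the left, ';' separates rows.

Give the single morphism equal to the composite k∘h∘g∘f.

  e0=⟨1,0⟩ f→⟨0,1,0⟩ g→⟨1,1,2⟩ h→⟨1,0,1⟩ k→⟨1,0⟩
  e1=⟨0,1⟩ f→⟨1,0,2⟩ g→⟨2,0,0⟩ h→⟨1,0,0⟩ k→⟨0,1⟩
result: (1 0; 0 1)

Answer: (1 0; 0 1)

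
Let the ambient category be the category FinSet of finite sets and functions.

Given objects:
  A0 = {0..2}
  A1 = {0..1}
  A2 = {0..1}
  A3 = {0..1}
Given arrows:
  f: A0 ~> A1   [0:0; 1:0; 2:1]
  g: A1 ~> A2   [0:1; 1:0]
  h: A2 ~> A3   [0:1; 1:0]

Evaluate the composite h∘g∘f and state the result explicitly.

Answer: [0:0; 1:0; 2:1]

Work:
  0 f~>0 g~>1 h~>0
  1 f~>0 g~>1 h~>0
  2 f~>1 g~>0 h~>1
result: [0:0; 1:0; 2:1]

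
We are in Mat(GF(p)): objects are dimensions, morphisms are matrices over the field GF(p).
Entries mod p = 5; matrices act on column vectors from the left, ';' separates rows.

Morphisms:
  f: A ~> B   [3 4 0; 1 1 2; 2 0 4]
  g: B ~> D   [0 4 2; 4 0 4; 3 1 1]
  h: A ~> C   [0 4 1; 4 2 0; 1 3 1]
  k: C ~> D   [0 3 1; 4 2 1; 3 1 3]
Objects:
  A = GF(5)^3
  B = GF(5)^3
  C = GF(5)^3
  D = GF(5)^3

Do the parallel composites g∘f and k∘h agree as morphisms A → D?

1) trace f;g:
  e0=(1,0,0) f~>(3,1,2) g~>(3,0,2)
  e1=(0,1,0) f~>(4,1,0) g~>(4,1,3)
  e2=(0,0,1) f~>(0,2,4) g~>(1,1,1)
  result₁ = [3 4 1; 0 1 1; 2 3 1]
2) trace h;k:
  e0=(1,0,0) h~>(0,4,1) k~>(3,4,2)
  e1=(0,1,0) h~>(4,2,3) k~>(4,3,3)
  e2=(0,0,1) h~>(1,0,1) k~>(1,0,1)
  result₂ = [3 4 1; 4 3 0; 2 3 1]
Equal? NO — does not commute

Answer: DOES NOT COMMUTE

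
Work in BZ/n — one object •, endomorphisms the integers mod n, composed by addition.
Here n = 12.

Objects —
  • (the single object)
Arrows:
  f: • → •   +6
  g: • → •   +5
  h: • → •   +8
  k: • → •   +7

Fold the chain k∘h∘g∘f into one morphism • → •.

Answer: +2

Derivation:
  0 +6≡6 +5≡11 +8≡7 +7≡2  (mod 12)
result: +2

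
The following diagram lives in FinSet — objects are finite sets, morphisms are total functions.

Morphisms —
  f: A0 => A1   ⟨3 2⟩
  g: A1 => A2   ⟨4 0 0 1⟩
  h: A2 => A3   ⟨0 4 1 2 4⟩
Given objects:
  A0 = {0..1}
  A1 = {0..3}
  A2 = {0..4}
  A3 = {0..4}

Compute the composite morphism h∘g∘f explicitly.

  0 f=>3 g=>1 h=>4
  1 f=>2 g=>0 h=>0
composite: ⟨4 0⟩

Answer: ⟨4 0⟩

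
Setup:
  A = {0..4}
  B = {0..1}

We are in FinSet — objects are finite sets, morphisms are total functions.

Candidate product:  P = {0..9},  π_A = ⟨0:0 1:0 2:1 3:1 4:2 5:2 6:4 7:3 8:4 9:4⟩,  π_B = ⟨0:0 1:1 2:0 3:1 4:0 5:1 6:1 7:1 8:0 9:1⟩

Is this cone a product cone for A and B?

Answer: NOT A VALID PRODUCT — duplicate pair at indices 9,6

Trace:
|A|·|B| = 5·2 = 10;  |P| = 10
Check the pairing map k ↦ (π_A(k), π_B(k)):
  0 : (0,0)
  1 : (0,1)
  2 : (1,0)
  3 : (1,1)
  4 : (2,0)
  5 : (2,1)
  6 : (4,1)
  7 : (3,1)
  8 : (4,0)
  9 : (4,1)  ✗ repeats pair of k=6
distinct pairs in image: 9 / 10 needed
  → (4,1) hit at k=6 and k=9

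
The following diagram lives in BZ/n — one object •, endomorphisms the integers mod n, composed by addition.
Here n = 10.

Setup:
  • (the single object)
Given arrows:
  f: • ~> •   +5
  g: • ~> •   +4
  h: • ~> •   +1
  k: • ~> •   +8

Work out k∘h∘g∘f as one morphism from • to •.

  0 +5≡5 +4≡9 +1≡0 +8≡8  (mod 10)
composite: +8

Answer: +8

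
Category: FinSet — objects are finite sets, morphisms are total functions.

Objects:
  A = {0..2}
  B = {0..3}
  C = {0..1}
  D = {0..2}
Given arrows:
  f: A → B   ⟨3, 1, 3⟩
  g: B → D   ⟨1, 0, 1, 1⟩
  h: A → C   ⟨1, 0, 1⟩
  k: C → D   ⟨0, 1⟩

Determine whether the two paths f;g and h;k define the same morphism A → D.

Path 1 = f;g:
  0 f→3 g→1
  1 f→1 g→0
  2 f→3 g→1
  result₁ = ⟨1, 0, 1⟩
Path 2 = h;k:
  0 h→1 k→1
  1 h→0 k→0
  2 h→1 k→1
  result₂ = ⟨1, 0, 1⟩
Equal? equal; square commutes

Answer: COMMUTES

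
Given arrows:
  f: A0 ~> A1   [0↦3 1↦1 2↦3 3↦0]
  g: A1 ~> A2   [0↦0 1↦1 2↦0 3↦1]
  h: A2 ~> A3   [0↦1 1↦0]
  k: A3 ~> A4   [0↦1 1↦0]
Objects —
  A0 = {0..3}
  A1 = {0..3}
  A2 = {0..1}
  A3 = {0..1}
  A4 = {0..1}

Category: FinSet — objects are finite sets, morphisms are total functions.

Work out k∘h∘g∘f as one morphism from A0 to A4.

Answer: [0↦1 1↦1 2↦1 3↦0]

Work:
  0 f~>3 g~>1 h~>0 k~>1
  1 f~>1 g~>1 h~>0 k~>1
  2 f~>3 g~>1 h~>0 k~>1
  3 f~>0 g~>0 h~>1 k~>0
result: [0↦1 1↦1 2↦1 3↦0]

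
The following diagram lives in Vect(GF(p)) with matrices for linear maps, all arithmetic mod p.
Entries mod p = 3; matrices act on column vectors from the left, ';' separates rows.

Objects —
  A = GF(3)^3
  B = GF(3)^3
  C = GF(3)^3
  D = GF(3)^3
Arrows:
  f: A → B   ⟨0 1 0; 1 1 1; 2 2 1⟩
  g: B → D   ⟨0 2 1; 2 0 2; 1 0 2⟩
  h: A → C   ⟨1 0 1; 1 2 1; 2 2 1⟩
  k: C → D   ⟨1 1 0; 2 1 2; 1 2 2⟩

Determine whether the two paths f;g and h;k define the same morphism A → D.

Answer: DOES NOT COMMUTE

Trace:
1) trace f;g:
  e0=(1,0,0) f→(0,1,2) g→(1,1,1)
  e1=(0,1,0) f→(1,1,2) g→(1,0,2)
  e2=(0,0,1) f→(0,1,1) g→(0,2,2)
  ⟦path⟧₁ = ⟨1 1 0; 1 0 2; 1 2 2⟩
2) trace h;k:
  e0=(1,0,0) h→(1,1,2) k→(2,1,1)
  e1=(0,1,0) h→(0,2,2) k→(2,0,2)
  e2=(0,0,1) h→(1,1,1) k→(2,2,2)
  ⟦path⟧₂ = ⟨2 2 2; 1 0 2; 1 2 2⟩
Equal? NO — does not commute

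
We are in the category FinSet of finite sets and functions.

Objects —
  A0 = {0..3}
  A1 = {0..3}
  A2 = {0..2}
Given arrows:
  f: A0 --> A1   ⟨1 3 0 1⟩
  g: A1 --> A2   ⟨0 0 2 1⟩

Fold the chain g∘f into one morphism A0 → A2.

  0 f-->1 g-->0
  1 f-->3 g-->1
  2 f-->0 g-->0
  3 f-->1 g-->0
⟦path⟧: ⟨0 1 0 0⟩

Answer: ⟨0 1 0 0⟩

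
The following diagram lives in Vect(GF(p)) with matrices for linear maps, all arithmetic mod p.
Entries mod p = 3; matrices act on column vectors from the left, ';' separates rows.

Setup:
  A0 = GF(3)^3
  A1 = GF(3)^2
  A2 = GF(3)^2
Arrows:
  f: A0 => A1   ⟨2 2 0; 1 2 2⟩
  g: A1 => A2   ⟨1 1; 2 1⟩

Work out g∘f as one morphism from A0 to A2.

  e0=⟨1,0,0⟩ f=>⟨2,1⟩ g=>⟨0,2⟩
  e1=⟨0,1,0⟩ f=>⟨2,2⟩ g=>⟨1,0⟩
  e2=⟨0,0,1⟩ f=>⟨0,2⟩ g=>⟨2,2⟩
⟦path⟧: ⟨0 1 2; 2 0 2⟩

Answer: ⟨0 1 2; 2 0 2⟩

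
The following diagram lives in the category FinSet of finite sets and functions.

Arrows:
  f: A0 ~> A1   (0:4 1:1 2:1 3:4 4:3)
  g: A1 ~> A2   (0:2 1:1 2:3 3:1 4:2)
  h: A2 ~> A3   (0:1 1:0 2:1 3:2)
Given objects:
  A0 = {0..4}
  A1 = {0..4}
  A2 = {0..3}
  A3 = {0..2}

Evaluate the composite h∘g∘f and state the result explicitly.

Answer: (0:1 1:0 2:0 3:1 4:0)

Derivation:
  0 f~>4 g~>2 h~>1
  1 f~>1 g~>1 h~>0
  2 f~>1 g~>1 h~>0
  3 f~>4 g~>2 h~>1
  4 f~>3 g~>1 h~>0
⟦path⟧: (0:1 1:0 2:0 3:1 4:0)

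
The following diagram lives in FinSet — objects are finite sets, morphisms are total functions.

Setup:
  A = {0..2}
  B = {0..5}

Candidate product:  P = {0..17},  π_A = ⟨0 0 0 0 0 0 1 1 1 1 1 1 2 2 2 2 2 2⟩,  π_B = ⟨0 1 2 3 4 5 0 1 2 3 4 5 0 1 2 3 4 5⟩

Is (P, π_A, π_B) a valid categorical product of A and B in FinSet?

Answer: VALID PRODUCT

Trace:
|A|·|B| = 3·6 = 18;  |P| = 18
Check the pairing map k ↦ (π_A(k), π_B(k)):
  0 ↦ (0,0)
  1 ↦ (0,1)
  2 ↦ (0,2)
  3 ↦ (0,3)
  4 ↦ (0,4)
  5 ↦ (0,5)
  6 ↦ (1,0)
  7 ↦ (1,1)
  8 ↦ (1,2)
  9 ↦ (1,3)
  10 ↦ (1,4)
  11 ↦ (1,5)
  12 ↦ (2,0)
  13 ↦ (2,1)
  14 ↦ (2,2)
  15 ↦ (2,3)
  16 ↦ (2,4)
  17 ↦ (2,5)
distinct pairs in image: 18 / 18 needed
  → bijection onto A×B; projections well-typed.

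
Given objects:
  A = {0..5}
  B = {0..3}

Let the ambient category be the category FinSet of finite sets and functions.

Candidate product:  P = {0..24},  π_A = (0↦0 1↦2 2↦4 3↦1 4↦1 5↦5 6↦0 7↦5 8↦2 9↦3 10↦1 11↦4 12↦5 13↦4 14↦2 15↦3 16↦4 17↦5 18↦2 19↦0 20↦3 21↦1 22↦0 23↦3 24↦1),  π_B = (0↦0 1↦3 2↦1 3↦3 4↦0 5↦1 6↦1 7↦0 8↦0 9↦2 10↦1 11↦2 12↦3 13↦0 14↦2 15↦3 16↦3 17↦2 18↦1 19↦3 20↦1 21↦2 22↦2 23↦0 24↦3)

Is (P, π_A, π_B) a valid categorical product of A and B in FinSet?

|A|·|B| = 6·4 = 24;  |P| = 25
  → cardinalities differ; no bijection possible.

Answer: NOT A VALID PRODUCT — |P|=25 ≠ |A|·|B|=24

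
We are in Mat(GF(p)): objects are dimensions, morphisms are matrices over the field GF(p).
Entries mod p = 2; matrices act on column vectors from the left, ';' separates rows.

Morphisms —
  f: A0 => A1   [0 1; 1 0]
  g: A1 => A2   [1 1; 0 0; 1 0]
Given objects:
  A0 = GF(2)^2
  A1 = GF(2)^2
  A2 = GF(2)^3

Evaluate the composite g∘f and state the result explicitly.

  e0=(1,0) f=>(0,1) g=>(1,0,0)
  e1=(0,1) f=>(1,0) g=>(1,0,1)
composite: [1 1; 0 0; 0 1]

Answer: [1 1; 0 0; 0 1]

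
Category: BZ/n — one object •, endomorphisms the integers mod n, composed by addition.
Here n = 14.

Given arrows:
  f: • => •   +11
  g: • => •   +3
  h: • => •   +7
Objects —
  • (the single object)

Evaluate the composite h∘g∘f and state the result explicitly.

Answer: +7

Trace:
  0 +11≡11 +3≡0 +7≡7  (mod 14)
result: +7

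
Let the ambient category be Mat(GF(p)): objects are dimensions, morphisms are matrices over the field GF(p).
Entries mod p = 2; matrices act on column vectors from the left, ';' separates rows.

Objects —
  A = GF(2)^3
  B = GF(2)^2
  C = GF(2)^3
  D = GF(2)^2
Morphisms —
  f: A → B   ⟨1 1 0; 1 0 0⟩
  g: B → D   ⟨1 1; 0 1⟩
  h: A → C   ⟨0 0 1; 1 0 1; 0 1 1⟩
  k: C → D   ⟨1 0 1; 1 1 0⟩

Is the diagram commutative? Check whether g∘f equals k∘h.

Answer: COMMUTES

Work:
Path 1 = f;g:
  e0=[1,0,0] f→[1,1] g→[0,1]
  e1=[0,1,0] f→[1,0] g→[1,0]
  e2=[0,0,1] f→[0,0] g→[0,0]
  ⟦path⟧₁ = ⟨0 1 0; 1 0 0⟩
Path 2 = h;k:
  e0=[1,0,0] h→[0,1,0] k→[0,1]
  e1=[0,1,0] h→[0,0,1] k→[1,0]
  e2=[0,0,1] h→[1,1,1] k→[0,0]
  ⟦path⟧₂ = ⟨0 1 0; 1 0 0⟩
Equal? YES — commutes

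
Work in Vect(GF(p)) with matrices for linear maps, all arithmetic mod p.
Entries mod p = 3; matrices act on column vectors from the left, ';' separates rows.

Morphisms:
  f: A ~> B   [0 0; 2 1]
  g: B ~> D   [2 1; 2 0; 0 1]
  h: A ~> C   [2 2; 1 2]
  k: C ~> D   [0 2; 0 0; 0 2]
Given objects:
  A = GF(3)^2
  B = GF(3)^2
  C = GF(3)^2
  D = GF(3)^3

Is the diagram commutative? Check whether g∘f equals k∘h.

Answer: COMMUTES

Trace:
1) trace f;g:
  e0=[1,0] f~>[0,2] g~>[2,0,2]
  e1=[0,1] f~>[0,1] g~>[1,0,1]
  ⟦path⟧₁ = [2 1; 0 0; 2 1]
2) trace h;k:
  e0=[1,0] h~>[2,1] k~>[2,0,2]
  e1=[0,1] h~>[2,2] k~>[1,0,1]
  ⟦path⟧₂ = [2 1; 0 0; 2 1]
Equal? same morphism ✓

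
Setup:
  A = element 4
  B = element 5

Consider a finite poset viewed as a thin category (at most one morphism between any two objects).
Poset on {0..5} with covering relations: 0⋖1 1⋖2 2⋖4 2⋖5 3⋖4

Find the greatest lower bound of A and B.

{x : x<=A ∧ x<=B} = {0,1,2}  (A=4, B=5)
  0 <= 2
  1 <= 2
  2 <= 2
glb = 2

Answer: A∧B = 2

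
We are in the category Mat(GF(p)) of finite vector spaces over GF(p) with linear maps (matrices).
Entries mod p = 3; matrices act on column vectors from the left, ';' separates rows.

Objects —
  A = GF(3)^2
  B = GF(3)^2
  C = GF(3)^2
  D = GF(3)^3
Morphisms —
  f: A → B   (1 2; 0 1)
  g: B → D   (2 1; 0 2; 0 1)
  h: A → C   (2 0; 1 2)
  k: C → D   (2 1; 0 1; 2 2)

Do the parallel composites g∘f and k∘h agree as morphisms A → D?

Along f;g (path 1):
  e0=⟨1,0⟩ f→⟨1,0⟩ g→⟨2,0,0⟩
  e1=⟨0,1⟩ f→⟨2,1⟩ g→⟨2,2,1⟩
  result₁ = (2 2; 0 2; 0 1)
Along h;k (path 2):
  e0=⟨1,0⟩ h→⟨2,1⟩ k→⟨2,1,0⟩
  e1=⟨0,1⟩ h→⟨0,2⟩ k→⟨2,2,1⟩
  result₂ = (2 2; 1 2; 0 1)
Equal? NO — does not commute

Answer: DOES NOT COMMUTE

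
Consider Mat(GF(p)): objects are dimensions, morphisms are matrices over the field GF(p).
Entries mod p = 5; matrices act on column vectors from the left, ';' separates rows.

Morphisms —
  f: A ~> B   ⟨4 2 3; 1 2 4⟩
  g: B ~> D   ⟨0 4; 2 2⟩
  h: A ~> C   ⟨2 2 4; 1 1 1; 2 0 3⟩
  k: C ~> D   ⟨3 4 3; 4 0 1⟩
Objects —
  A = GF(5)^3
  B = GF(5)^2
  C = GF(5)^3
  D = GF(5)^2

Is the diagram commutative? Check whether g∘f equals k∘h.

Path 1 = f;g:
  e0=⟨1,0,0⟩ f~>⟨4,1⟩ g~>⟨4,0⟩
  e1=⟨0,1,0⟩ f~>⟨2,2⟩ g~>⟨3,3⟩
  e2=⟨0,0,1⟩ f~>⟨3,4⟩ g~>⟨1,4⟩
  result₁ = ⟨4 3 1; 0 3 4⟩
Path 2 = h;k:
  e0=⟨1,0,0⟩ h~>⟨2,1,2⟩ k~>⟨1,0⟩
  e1=⟨0,1,0⟩ h~>⟨2,1,0⟩ k~>⟨0,3⟩
  e2=⟨0,0,1⟩ h~>⟨4,1,3⟩ k~>⟨0,4⟩
  result₂ = ⟨1 0 0; 0 3 4⟩
Equal? differ; not commutative

Answer: DOES NOT COMMUTE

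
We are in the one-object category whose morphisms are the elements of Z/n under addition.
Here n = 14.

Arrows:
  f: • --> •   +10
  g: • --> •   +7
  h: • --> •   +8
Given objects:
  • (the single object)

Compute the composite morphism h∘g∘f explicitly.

Answer: +11

Trace:
  0 +10≡10 +7≡3 +8≡11  (mod 14)
result: +11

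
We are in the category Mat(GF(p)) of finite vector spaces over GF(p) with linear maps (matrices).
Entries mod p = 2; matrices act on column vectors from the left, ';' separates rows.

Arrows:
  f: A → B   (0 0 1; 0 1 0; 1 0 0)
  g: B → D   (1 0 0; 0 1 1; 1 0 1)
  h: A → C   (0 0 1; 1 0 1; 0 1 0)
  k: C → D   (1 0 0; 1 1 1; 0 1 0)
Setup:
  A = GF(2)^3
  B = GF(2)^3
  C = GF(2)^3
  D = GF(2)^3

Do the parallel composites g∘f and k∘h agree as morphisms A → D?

Answer: COMMUTES

Work:
1) trace f;g:
  e0=⟨1,0,0⟩ f→⟨0,0,1⟩ g→⟨0,1,1⟩
  e1=⟨0,1,0⟩ f→⟨0,1,0⟩ g→⟨0,1,0⟩
  e2=⟨0,0,1⟩ f→⟨1,0,0⟩ g→⟨1,0,1⟩
  result₁ = (0 0 1; 1 1 0; 1 0 1)
2) trace h;k:
  e0=⟨1,0,0⟩ h→⟨0,1,0⟩ k→⟨0,1,1⟩
  e1=⟨0,1,0⟩ h→⟨0,0,1⟩ k→⟨0,1,0⟩
  e2=⟨0,0,1⟩ h→⟨1,1,0⟩ k→⟨1,0,1⟩
  result₂ = (0 0 1; 1 1 0; 1 0 1)
Equal? equal; square commutes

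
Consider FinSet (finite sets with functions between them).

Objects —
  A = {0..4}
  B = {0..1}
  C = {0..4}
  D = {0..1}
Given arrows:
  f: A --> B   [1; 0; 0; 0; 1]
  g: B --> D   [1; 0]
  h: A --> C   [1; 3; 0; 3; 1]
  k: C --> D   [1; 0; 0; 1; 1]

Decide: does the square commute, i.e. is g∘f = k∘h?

Answer: COMMUTES

Derivation:
1) trace f;g:
  0 f-->1 g-->0
  1 f-->0 g-->1
  2 f-->0 g-->1
  3 f-->0 g-->1
  4 f-->1 g-->0
  result₁ = [0; 1; 1; 1; 0]
2) trace h;k:
  0 h-->1 k-->0
  1 h-->3 k-->1
  2 h-->0 k-->1
  3 h-->3 k-->1
  4 h-->1 k-->0
  result₂ = [0; 1; 1; 1; 0]
Equal? YES — commutes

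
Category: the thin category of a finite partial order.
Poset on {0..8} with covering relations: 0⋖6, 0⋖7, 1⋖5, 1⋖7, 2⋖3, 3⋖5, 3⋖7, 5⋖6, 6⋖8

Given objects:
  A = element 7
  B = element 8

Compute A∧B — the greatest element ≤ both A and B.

Answer: NO MEET EXISTS

Derivation:
Lower bounds of A=7 and B=8: {0,1,2,3}
  maximal lower bounds 0 and 1 are incomparable: neither 0<=1 nor 1<=0
→ no greatest lower bound exists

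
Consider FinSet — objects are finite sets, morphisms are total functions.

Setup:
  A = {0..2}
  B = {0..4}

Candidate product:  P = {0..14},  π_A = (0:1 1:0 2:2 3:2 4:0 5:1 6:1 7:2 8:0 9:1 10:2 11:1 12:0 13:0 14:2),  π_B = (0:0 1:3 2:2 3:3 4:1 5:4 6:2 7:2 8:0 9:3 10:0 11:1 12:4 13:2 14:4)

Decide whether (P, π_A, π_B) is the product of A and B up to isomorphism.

Answer: NOT A VALID PRODUCT — duplicate pair at indices 2,7

Derivation:
|A|·|B| = 3·5 = 15;  |P| = 15
Check the pairing map k ↦ (π_A(k), π_B(k)):
  0 : (1,0)
  1 : (0,3)
  2 : (2,2)
  3 : (2,3)
  4 : (0,1)
  5 : (1,4)
  6 : (1,2)
  7 : (2,2)  ✗ repeats pair of k=2
  8 : (0,0)
  9 : (1,3)
  10 : (2,0)
  11 : (1,1)
  12 : (0,4)
  13 : (0,2)
  14 : (2,4)
distinct pairs in image: 14 / 15 needed
  → (2,2) hit at k=2 and k=7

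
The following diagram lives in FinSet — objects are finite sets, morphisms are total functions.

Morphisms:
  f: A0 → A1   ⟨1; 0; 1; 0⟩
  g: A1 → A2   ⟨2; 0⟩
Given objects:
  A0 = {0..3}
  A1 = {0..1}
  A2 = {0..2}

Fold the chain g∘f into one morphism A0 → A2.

  0 f→1 g→0
  1 f→0 g→2
  2 f→1 g→0
  3 f→0 g→2
result: ⟨0; 2; 0; 2⟩

Answer: ⟨0; 2; 0; 2⟩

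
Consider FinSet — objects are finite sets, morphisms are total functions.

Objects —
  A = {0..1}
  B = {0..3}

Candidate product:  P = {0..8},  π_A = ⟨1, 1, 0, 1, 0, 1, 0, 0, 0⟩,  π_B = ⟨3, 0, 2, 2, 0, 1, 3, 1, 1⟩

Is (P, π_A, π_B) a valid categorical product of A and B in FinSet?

Answer: NOT A VALID PRODUCT — |P|=9 ≠ |A|·|B|=8

Trace:
|A|·|B| = 2·4 = 8;  |P| = 9
  → cardinalities differ; no bijection possible.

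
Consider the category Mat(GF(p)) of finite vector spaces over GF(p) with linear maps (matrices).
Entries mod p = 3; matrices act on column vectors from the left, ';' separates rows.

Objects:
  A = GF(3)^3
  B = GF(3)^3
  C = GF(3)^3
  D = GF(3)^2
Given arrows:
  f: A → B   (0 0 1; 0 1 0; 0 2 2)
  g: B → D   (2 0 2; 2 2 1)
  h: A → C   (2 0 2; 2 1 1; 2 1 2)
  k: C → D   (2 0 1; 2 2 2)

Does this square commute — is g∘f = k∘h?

1) trace f;g:
  e0=(1,0,0) f→(0,0,0) g→(0,0)
  e1=(0,1,0) f→(0,1,2) g→(1,1)
  e2=(0,0,1) f→(1,0,2) g→(0,1)
  ⟦path⟧₁ = (0 1 0; 0 1 1)
2) trace h;k:
  e0=(1,0,0) h→(2,2,2) k→(0,0)
  e1=(0,1,0) h→(0,1,1) k→(1,1)
  e2=(0,0,1) h→(2,1,2) k→(0,1)
  ⟦path⟧₂ = (0 1 0; 0 1 1)
Equal? equal; square commutes

Answer: COMMUTES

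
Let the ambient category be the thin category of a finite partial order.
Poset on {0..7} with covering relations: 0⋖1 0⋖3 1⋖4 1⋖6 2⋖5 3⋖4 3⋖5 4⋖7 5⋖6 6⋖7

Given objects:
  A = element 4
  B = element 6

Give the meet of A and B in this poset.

{x : x≤A ∧ x≤B} = {0,1,3}  (A=4, B=6)
  maximal lower bounds 1 and 3 are incomparable: neither 1≤3 nor 3≤1
→ no greatest lower bound exists

Answer: NO MEET EXISTS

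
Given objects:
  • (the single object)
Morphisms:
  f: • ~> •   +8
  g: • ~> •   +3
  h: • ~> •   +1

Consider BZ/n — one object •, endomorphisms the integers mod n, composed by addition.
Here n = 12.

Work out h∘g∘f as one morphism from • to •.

Answer: +0

Work:
  0 +8≡8 +3≡11 +1≡0  (mod 12)
⟦path⟧: +0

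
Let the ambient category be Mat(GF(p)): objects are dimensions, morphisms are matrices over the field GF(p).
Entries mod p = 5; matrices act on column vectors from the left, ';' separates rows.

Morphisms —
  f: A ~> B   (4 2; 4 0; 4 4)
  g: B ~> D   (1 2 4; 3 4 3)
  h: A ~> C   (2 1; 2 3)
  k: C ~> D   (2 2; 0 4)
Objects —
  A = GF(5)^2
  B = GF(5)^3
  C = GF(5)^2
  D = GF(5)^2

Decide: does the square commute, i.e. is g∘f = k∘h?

Path 1 = f;g:
  e0=[1,0] f~>[4,4,4] g~>[3,0]
  e1=[0,1] f~>[2,0,4] g~>[3,3]
  result₁ = (3 3; 0 3)
Path 2 = h;k:
  e0=[1,0] h~>[2,2] k~>[3,3]
  e1=[0,1] h~>[1,3] k~>[3,2]
  result₂ = (3 3; 3 2)
Equal? NO — does not commute

Answer: DOES NOT COMMUTE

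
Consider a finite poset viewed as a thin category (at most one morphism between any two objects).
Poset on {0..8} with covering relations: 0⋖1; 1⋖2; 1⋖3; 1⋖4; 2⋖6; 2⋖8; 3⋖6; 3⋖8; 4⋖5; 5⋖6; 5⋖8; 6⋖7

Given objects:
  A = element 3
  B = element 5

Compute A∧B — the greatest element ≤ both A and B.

Lower bounds of A=3 and B=5: {0,1}
  0 ≤ 1
  1 ≤ 1
glb = 1

Answer: A∧B = 1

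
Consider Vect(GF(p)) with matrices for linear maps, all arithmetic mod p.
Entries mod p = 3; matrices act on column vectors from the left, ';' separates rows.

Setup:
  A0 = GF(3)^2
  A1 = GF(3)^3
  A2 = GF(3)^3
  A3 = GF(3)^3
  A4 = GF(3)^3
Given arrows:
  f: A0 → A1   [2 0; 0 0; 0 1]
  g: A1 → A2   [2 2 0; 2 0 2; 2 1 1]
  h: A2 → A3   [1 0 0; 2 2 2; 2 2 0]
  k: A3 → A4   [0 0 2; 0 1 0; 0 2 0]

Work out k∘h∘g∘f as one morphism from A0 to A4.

Answer: [2 2; 0 0; 0 0]

Derivation:
  e0=(1,0) f→(2,0,0) g→(1,1,1) h→(1,0,1) k→(2,0,0)
  e1=(0,1) f→(0,0,1) g→(0,2,1) h→(0,0,1) k→(2,0,0)
result: [2 2; 0 0; 0 0]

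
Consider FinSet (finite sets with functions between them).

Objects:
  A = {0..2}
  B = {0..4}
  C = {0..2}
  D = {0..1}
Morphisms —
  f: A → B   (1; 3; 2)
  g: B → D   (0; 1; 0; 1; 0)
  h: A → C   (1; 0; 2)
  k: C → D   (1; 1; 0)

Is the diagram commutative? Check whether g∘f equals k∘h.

Answer: COMMUTES

Trace:
1) trace f;g:
  0 f→1 g→1
  1 f→3 g→1
  2 f→2 g→0
  ⟦path⟧₁ = (1; 1; 0)
2) trace h;k:
  0 h→1 k→1
  1 h→0 k→1
  2 h→2 k→0
  ⟦path⟧₂ = (1; 1; 0)
Equal? same morphism ✓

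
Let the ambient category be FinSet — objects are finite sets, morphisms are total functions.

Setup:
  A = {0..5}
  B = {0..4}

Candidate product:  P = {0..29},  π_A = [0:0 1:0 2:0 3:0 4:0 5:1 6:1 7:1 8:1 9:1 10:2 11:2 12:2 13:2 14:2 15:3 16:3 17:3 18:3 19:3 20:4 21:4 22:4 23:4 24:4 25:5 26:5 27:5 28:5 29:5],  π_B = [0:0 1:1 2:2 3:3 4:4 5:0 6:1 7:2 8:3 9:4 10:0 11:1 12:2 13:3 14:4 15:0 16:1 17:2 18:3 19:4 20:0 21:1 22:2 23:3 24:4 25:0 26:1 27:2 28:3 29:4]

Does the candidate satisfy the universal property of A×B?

Answer: VALID PRODUCT

Work:
|A|·|B| = 6·5 = 30;  |P| = 30
Check the pairing map k ↦ (π_A(k), π_B(k)):
  0 : (0,0)
  1 : (0,1)
  2 : (0,2)
  3 : (0,3)
  4 : (0,4)
  5 : (1,0)
  6 : (1,1)
  7 : (1,2)
  8 : (1,3)
  9 : (1,4)
  10 : (2,0)
  11 : (2,1)
  12 : (2,2)
  13 : (2,3)
  14 : (2,4)
  15 : (3,0)
  16 : (3,1)
  17 : (3,2)
  18 : (3,3)
  19 : (3,4)
  20 : (4,0)
  21 : (4,1)
  22 : (4,2)
  23 : (4,3)
  24 : (4,4)
  25 : (5,0)
  26 : (5,1)
  27 : (5,2)
  28 : (5,3)
  29 : (5,4)
distinct pairs in image: 30 / 30 needed
  → bijection onto A×B; projections well-typed.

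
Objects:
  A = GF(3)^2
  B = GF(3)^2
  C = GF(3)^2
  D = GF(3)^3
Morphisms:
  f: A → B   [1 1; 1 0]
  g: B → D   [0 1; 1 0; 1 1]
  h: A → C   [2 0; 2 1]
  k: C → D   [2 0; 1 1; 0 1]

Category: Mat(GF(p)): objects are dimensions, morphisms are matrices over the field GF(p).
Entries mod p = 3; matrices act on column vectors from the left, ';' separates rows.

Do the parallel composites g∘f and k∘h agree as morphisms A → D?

Answer: COMMUTES

Work:
1) trace f;g:
  e0=[1,0] f→[1,1] g→[1,1,2]
  e1=[0,1] f→[1,0] g→[0,1,1]
  composite₁ = [1 0; 1 1; 2 1]
2) trace h;k:
  e0=[1,0] h→[2,2] k→[1,1,2]
  e1=[0,1] h→[0,1] k→[0,1,1]
  composite₂ = [1 0; 1 1; 2 1]
Equal? YES — commutes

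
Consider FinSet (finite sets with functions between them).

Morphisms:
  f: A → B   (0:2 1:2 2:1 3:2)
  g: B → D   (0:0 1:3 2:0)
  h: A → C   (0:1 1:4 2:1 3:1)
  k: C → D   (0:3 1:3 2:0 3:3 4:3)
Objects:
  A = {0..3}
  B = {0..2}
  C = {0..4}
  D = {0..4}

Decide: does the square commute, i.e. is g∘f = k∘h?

Answer: DOES NOT COMMUTE

Derivation:
Path 1 = f;g:
  0 f→2 g→0
  1 f→2 g→0
  2 f→1 g→3
  3 f→2 g→0
  ⟦path⟧₁ = (0:0 1:0 2:3 3:0)
Path 2 = h;k:
  0 h→1 k→3
  1 h→4 k→3
  2 h→1 k→3
  3 h→1 k→3
  ⟦path⟧₂ = (0:3 1:3 2:3 3:3)
Equal? NO — does not commute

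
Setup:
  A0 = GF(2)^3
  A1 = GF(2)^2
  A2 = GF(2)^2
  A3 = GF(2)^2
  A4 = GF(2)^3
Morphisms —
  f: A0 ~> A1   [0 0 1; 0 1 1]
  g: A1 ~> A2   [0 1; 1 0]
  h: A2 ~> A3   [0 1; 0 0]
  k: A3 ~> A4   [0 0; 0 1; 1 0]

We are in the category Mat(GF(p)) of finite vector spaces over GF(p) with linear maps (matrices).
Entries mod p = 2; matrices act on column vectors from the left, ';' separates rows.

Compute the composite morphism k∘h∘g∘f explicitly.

  e0=(1,0,0) f~>(0,0) g~>(0,0) h~>(0,0) k~>(0,0,0)
  e1=(0,1,0) f~>(0,1) g~>(1,0) h~>(0,0) k~>(0,0,0)
  e2=(0,0,1) f~>(1,1) g~>(1,1) h~>(1,0) k~>(0,0,1)
result: [0 0 0; 0 0 0; 0 0 1]

Answer: [0 0 0; 0 0 0; 0 0 1]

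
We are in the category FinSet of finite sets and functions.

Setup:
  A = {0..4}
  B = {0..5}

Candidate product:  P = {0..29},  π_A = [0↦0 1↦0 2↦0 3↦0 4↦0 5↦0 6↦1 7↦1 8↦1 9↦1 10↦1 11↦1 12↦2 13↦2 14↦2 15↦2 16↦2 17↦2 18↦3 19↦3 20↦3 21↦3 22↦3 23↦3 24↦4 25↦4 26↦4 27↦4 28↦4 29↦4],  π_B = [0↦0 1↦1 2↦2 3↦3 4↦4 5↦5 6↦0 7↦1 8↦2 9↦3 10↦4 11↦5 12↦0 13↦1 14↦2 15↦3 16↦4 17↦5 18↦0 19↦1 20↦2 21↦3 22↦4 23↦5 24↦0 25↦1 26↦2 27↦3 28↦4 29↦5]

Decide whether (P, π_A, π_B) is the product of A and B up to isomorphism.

|A|·|B| = 5·6 = 30;  |P| = 30
Check the pairing map k ↦ (π_A(k), π_B(k)):
  0 ↦ (0,0)
  1 ↦ (0,1)
  2 ↦ (0,2)
  3 ↦ (0,3)
  4 ↦ (0,4)
  5 ↦ (0,5)
  6 ↦ (1,0)
  7 ↦ (1,1)
  8 ↦ (1,2)
  9 ↦ (1,3)
  10 ↦ (1,4)
  11 ↦ (1,5)
  12 ↦ (2,0)
  13 ↦ (2,1)
  14 ↦ (2,2)
  15 ↦ (2,3)
  16 ↦ (2,4)
  17 ↦ (2,5)
  18 ↦ (3,0)
  19 ↦ (3,1)
  20 ↦ (3,2)
  21 ↦ (3,3)
  22 ↦ (3,4)
  23 ↦ (3,5)
  24 ↦ (4,0)
  25 ↦ (4,1)
  26 ↦ (4,2)
  27 ↦ (4,3)
  28 ↦ (4,4)
  29 ↦ (4,5)
distinct pairs in image: 30 / 30 needed
  → bijection onto A×B; projections well-typed.

Answer: VALID PRODUCT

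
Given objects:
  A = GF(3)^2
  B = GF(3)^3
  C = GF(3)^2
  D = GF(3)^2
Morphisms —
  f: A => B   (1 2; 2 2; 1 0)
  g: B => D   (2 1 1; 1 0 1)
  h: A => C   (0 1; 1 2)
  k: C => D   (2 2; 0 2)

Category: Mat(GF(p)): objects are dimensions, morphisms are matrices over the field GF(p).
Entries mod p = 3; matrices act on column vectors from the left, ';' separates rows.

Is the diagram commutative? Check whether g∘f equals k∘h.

Along f;g (path 1):
  e0=(1,0) f=>(1,2,1) g=>(2,2)
  e1=(0,1) f=>(2,2,0) g=>(0,2)
  result₁ = (2 0; 2 2)
Along h;k (path 2):
  e0=(1,0) h=>(0,1) k=>(2,2)
  e1=(0,1) h=>(1,2) k=>(0,1)
  result₂ = (2 0; 2 1)
Equal? NO — does not commute

Answer: DOES NOT COMMUTE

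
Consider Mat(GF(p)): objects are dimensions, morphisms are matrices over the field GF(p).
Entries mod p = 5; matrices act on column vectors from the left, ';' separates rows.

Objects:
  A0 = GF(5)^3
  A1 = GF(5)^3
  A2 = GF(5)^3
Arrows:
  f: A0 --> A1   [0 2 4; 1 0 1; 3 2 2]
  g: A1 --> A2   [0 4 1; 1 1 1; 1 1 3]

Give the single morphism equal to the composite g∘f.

Answer: [2 2 1; 4 4 2; 0 3 1]

Trace:
  e0=⟨1,0,0⟩ f-->⟨0,1,3⟩ g-->⟨2,4,0⟩
  e1=⟨0,1,0⟩ f-->⟨2,0,2⟩ g-->⟨2,4,3⟩
  e2=⟨0,0,1⟩ f-->⟨4,1,2⟩ g-->⟨1,2,1⟩
result: [2 2 1; 4 4 2; 0 3 1]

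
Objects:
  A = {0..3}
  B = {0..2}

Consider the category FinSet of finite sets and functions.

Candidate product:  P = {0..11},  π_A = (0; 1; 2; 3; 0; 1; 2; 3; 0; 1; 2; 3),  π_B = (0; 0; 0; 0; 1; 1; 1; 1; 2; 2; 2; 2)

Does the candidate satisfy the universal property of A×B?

Answer: VALID PRODUCT

Derivation:
|A|·|B| = 4·3 = 12;  |P| = 12
Check the pairing map k ↦ (π_A(k), π_B(k)):
  0 ↦ (0,0)
  1 ↦ (1,0)
  2 ↦ (2,0)
  3 ↦ (3,0)
  4 ↦ (0,1)
  5 ↦ (1,1)
  6 ↦ (2,1)
  7 ↦ (3,1)
  8 ↦ (0,2)
  9 ↦ (1,2)
  10 ↦ (2,2)
  11 ↦ (3,2)
distinct pairs in image: 12 / 12 needed
  → bijection onto A×B; projections well-typed.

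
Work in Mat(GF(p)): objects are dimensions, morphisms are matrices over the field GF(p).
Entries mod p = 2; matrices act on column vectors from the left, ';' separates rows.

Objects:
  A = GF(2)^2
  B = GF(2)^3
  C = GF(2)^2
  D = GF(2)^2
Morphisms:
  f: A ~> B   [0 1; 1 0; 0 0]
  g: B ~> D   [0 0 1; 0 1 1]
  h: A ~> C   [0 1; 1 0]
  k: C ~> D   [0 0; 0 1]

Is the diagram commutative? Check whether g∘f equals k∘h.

Answer: COMMUTES

Derivation:
Path 1 = f;g:
  e0=[1,0] f~>[0,1,0] g~>[0,1]
  e1=[0,1] f~>[1,0,0] g~>[0,0]
  result₁ = [0 0; 1 0]
Path 2 = h;k:
  e0=[1,0] h~>[0,1] k~>[0,1]
  e1=[0,1] h~>[1,0] k~>[0,0]
  result₂ = [0 0; 1 0]
Equal? same morphism ✓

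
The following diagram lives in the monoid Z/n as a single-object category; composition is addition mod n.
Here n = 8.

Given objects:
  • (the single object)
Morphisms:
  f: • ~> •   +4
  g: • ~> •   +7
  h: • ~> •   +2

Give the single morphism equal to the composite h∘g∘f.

  0 +4≡4 +7≡3 +2≡5  (mod 8)
⟦path⟧: +5

Answer: +5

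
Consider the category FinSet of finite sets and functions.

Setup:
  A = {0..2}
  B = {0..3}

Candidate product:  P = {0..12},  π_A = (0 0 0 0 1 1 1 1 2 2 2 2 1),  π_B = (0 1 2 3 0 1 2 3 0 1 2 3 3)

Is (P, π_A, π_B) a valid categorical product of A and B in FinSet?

|A|·|B| = 3·4 = 12;  |P| = 13
  → cardinalities differ; no bijection possible.

Answer: NOT A VALID PRODUCT — |P|=13 ≠ |A|·|B|=12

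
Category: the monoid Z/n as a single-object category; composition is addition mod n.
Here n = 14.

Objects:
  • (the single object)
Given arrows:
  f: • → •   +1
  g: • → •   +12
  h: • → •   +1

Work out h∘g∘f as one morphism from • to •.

Answer: +0

Derivation:
  0 +1≡1 +12≡13 +1≡0  (mod 14)
composite: +0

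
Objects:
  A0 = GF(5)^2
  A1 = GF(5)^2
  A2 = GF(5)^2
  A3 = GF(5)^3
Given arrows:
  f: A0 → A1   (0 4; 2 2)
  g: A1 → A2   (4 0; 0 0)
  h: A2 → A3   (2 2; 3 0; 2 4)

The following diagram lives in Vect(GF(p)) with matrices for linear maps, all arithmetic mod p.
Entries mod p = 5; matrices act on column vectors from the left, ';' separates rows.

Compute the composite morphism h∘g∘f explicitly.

Answer: (0 2; 0 3; 0 2)

Trace:
  e0=(1,0) f→(0,2) g→(0,0) h→(0,0,0)
  e1=(0,1) f→(4,2) g→(1,0) h→(2,3,2)
composite: (0 2; 0 3; 0 2)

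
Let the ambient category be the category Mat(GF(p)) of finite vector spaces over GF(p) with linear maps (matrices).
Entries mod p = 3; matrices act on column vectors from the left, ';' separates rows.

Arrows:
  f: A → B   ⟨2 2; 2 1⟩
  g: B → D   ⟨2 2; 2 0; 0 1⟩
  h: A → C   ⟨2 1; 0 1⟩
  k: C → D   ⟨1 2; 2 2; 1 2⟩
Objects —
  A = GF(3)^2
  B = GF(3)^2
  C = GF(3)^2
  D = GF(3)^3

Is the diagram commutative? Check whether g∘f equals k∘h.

Answer: DOES NOT COMMUTE

Trace:
Path 1 = f;g:
  e0=(1,0) f→(2,2) g→(2,1,2)
  e1=(0,1) f→(2,1) g→(0,1,1)
  composite₁ = ⟨2 0; 1 1; 2 1⟩
Path 2 = h;k:
  e0=(1,0) h→(2,0) k→(2,1,2)
  e1=(0,1) h→(1,1) k→(0,1,0)
  composite₂ = ⟨2 0; 1 1; 2 0⟩
Equal? differ; not commutative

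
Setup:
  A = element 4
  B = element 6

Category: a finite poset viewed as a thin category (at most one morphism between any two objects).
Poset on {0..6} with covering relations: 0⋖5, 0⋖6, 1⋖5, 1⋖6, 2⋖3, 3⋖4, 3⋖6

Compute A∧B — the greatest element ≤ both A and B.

Answer: A∧B = 3

Work:
Common predecessors of 4,6: {2,3}
  2 ≤ 3
  3 ≤ 3
glb = 3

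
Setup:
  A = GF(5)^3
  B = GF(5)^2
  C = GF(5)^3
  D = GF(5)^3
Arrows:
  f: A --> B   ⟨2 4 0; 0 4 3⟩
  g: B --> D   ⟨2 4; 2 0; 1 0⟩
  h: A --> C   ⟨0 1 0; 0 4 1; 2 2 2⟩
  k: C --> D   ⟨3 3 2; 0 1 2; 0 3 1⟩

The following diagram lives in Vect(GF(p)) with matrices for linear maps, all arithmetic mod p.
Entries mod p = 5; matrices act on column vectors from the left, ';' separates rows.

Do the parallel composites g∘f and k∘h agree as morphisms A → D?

Along f;g (path 1):
  e0=⟨1,0,0⟩ f-->⟨2,0⟩ g-->⟨4,4,2⟩
  e1=⟨0,1,0⟩ f-->⟨4,4⟩ g-->⟨4,3,4⟩
  e2=⟨0,0,1⟩ f-->⟨0,3⟩ g-->⟨2,0,0⟩
  composite₁ = ⟨4 4 2; 4 3 0; 2 4 0⟩
Along h;k (path 2):
  e0=⟨1,0,0⟩ h-->⟨0,0,2⟩ k-->⟨4,4,2⟩
  e1=⟨0,1,0⟩ h-->⟨1,4,2⟩ k-->⟨4,3,4⟩
  e2=⟨0,0,1⟩ h-->⟨0,1,2⟩ k-->⟨2,0,0⟩
  composite₂ = ⟨4 4 2; 4 3 0; 2 4 0⟩
Equal? same morphism ✓

Answer: COMMUTES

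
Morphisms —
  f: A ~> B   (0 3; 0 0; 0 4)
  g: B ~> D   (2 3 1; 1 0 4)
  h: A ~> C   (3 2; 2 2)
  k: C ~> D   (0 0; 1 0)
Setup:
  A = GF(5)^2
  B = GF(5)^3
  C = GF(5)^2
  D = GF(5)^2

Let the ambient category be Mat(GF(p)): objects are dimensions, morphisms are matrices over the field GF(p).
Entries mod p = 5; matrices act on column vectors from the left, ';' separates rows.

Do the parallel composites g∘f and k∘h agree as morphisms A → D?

Path 1 = f;g:
  e0=⟨1,0⟩ f~>⟨0,0,0⟩ g~>⟨0,0⟩
  e1=⟨0,1⟩ f~>⟨3,0,4⟩ g~>⟨0,4⟩
  result₁ = (0 0; 0 4)
Path 2 = h;k:
  e0=⟨1,0⟩ h~>⟨3,2⟩ k~>⟨0,3⟩
  e1=⟨0,1⟩ h~>⟨2,2⟩ k~>⟨0,2⟩
  result₂ = (0 0; 3 2)
Equal? NO — does not commute

Answer: DOES NOT COMMUTE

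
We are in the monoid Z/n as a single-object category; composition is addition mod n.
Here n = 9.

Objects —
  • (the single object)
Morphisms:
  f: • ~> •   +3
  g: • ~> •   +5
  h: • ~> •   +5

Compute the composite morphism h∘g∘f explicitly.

  0 +3≡3 +5≡8 +5≡4  (mod 9)
result: +4

Answer: +4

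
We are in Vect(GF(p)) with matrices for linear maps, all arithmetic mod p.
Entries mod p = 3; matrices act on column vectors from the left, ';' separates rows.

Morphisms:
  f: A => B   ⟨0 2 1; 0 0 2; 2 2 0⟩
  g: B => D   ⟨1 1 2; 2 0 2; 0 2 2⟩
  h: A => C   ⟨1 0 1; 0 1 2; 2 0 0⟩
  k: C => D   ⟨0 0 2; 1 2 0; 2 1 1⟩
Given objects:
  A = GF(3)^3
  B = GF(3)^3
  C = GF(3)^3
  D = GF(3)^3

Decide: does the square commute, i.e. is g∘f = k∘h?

Answer: COMMUTES

Derivation:
1) trace f;g:
  e0=⟨1,0,0⟩ f=>⟨0,0,2⟩ g=>⟨1,1,1⟩
  e1=⟨0,1,0⟩ f=>⟨2,0,2⟩ g=>⟨0,2,1⟩
  e2=⟨0,0,1⟩ f=>⟨1,2,0⟩ g=>⟨0,2,1⟩
  ⟦path⟧₁ = ⟨1 0 0; 1 2 2; 1 1 1⟩
2) trace h;k:
  e0=⟨1,0,0⟩ h=>⟨1,0,2⟩ k=>⟨1,1,1⟩
  e1=⟨0,1,0⟩ h=>⟨0,1,0⟩ k=>⟨0,2,1⟩
  e2=⟨0,0,1⟩ h=>⟨1,2,0⟩ k=>⟨0,2,1⟩
  ⟦path⟧₂ = ⟨1 0 0; 1 2 2; 1 1 1⟩
Equal? YES — commutes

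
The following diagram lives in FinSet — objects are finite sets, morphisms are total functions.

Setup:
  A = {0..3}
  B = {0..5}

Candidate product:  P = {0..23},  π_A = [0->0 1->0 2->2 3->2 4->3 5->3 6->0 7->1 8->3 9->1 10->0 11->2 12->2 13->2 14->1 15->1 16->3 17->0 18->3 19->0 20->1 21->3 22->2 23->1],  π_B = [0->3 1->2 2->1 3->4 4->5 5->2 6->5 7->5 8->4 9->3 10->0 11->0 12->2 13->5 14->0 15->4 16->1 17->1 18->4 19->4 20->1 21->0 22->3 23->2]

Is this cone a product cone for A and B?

Answer: NOT A VALID PRODUCT — duplicate pair at indices 8,18

Work:
|A|·|B| = 4·6 = 24;  |P| = 24
Check the pairing map k ↦ (π_A(k), π_B(k)):
  0 -> (0,3)
  1 -> (0,2)
  2 -> (2,1)
  3 -> (2,4)
  4 -> (3,5)
  5 -> (3,2)
  6 -> (0,5)
  7 -> (1,5)
  8 -> (3,4)
  9 -> (1,3)
  10 -> (0,0)
  11 -> (2,0)
  12 -> (2,2)
  13 -> (2,5)
  14 -> (1,0)
  15 -> (1,4)
  16 -> (3,1)
  17 -> (0,1)
  18 -> (3,4)  ✗ repeats pair of k=8
  19 -> (0,4)
  20 -> (1,1)
  21 -> (3,0)
  22 -> (2,3)
  23 -> (1,2)
distinct pairs in image: 23 / 24 needed
  → (3,4) hit at k=8 and k=18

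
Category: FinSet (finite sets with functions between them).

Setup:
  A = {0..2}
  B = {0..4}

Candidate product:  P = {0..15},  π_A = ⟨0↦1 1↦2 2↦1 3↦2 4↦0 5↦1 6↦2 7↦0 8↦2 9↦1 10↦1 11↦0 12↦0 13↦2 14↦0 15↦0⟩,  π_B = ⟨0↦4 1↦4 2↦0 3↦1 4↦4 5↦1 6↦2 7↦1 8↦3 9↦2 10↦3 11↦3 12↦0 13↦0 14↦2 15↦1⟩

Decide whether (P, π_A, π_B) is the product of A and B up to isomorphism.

|A|·|B| = 3·5 = 15;  |P| = 16
  → cardinalities differ; no bijection possible.

Answer: NOT A VALID PRODUCT — |P|=16 ≠ |A|·|B|=15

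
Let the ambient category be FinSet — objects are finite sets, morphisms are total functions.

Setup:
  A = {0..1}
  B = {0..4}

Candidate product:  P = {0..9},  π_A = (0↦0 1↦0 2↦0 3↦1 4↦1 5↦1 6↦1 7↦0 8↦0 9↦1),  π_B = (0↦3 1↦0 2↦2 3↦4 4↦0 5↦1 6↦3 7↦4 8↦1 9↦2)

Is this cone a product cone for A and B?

|A|·|B| = 2·5 = 10;  |P| = 10
Check the pairing map k ↦ (π_A(k), π_B(k)):
  0 ↦ (0,3)
  1 ↦ (0,0)
  2 ↦ (0,2)
  3 ↦ (1,4)
  4 ↦ (1,0)
  5 ↦ (1,1)
  6 ↦ (1,3)
  7 ↦ (0,4)
  8 ↦ (0,1)
  9 ↦ (1,2)
distinct pairs in image: 10 / 10 needed
  → bijection onto A×B; projections well-typed.

Answer: VALID PRODUCT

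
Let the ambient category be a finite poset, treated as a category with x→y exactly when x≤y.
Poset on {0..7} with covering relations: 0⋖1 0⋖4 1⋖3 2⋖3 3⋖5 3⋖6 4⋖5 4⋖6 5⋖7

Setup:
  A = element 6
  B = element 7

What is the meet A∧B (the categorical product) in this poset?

Answer: NO MEET EXISTS

Derivation:
Lower bounds of A=6 and B=7: {0,1,2,3,4}
  maximal lower bounds 3 and 4 are incomparable: neither 3⊑4 nor 4⊑3
→ no greatest lower bound exists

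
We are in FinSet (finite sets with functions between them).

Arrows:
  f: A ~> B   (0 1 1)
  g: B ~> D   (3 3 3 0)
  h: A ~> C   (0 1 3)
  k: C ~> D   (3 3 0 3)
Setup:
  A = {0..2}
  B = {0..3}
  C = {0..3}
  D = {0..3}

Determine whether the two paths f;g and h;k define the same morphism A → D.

Along f;g (path 1):
  0 f~>0 g~>3
  1 f~>1 g~>3
  2 f~>1 g~>3
  result₁ = (3 3 3)
Along h;k (path 2):
  0 h~>0 k~>3
  1 h~>1 k~>3
  2 h~>3 k~>3
  result₂ = (3 3 3)
Equal? same morphism ✓

Answer: COMMUTES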